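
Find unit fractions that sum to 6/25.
1/5 + 1/25

Greedy algorithm:
6/25: ceiling(25/6) = 5, use 1/5
1/25: ceiling(25/1) = 25, use 1/25
Result: 6/25 = 1/5 + 1/25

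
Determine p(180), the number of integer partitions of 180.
684957390936

p(n) counts ways to write n as a sum of positive integers (order ignored).
Euler's pentagonal recurrence: p(k) = p(k-1) + p(k-2) - p(k-5) - p(k-7) + p(k-12) + p(k-15) - ... (offsets j(3j∓1)/2, signs ++--, p(0)=1, p(<0)=0).
DP table for k = 0..179: p(0)=1, p(1)=1, p(2)=2, p(3)=3, p(4)=5, p(5)=7, p(6)=11, p(7)=15, p(8)=22, p(9)=30, p(10)=42, p(11)=56, p(12)=77, p(13)=101, p(14)=135, p(15)=176, p(16)=231, p(17)=297, p(18)=385, p(19)=490, p(20)=627, p(21)=792, p(22)=1002, p(23)=1255, p(24)=1575, p(25)=1958, p(26)=2436, p(27)=3010, p(28)=3718, p(29)=4565, p(30)=5604, p(31)=6842, p(32)=8349, p(33)=10143, p(34)=12310, p(35)=14883, p(36)=17977, p(37)=21637, p(38)=26015, p(39)=31185, p(40)=37338, p(41)=44583, p(42)=53174, p(43)=63261, p(44)=75175, p(45)=89134, p(46)=105558, p(47)=124754, p(48)=147273, p(49)=173525, p(50)=204226, p(51)=239943, p(52)=281589, p(53)=329931, p(54)=386155, p(55)=451276, p(56)=526823, p(57)=614154, p(58)=715220, p(59)=831820, p(60)=966467, p(61)=1121505, p(62)=1300156, p(63)=1505499, p(64)=1741630, p(65)=2012558, p(66)=2323520, p(67)=2679689, p(68)=3087735, p(69)=3554345, p(70)=4087968, p(71)=4697205, p(72)=5392783, p(73)=6185689, p(74)=7089500, p(75)=8118264, p(76)=9289091, p(77)=10619863, p(78)=12132164, p(79)=13848650, p(80)=15796476, p(81)=18004327, p(82)=20506255, p(83)=23338469, p(84)=26543660, p(85)=30167357, p(86)=34262962, p(87)=38887673, p(88)=44108109, p(89)=49995925, p(90)=56634173, p(91)=64112359, p(92)=72533807, p(93)=82010177, p(94)=92669720, p(95)=104651419, p(96)=118114304, p(97)=133230930, p(98)=150198136, p(99)=169229875, p(100)=190569292, p(101)=214481126, p(102)=241265379, p(103)=271248950, p(104)=304801365, p(105)=342325709, p(106)=384276336, p(107)=431149389, p(108)=483502844, p(109)=541946240, p(110)=607163746, p(111)=679903203, p(112)=761002156, p(113)=851376628, p(114)=952050665, p(115)=1064144451, p(116)=1188908248, p(117)=1327710076, p(118)=1482074143, p(119)=1653668665, p(120)=1844349560, p(121)=2056148051, p(122)=2291320912, p(123)=2552338241, p(124)=2841940500, p(125)=3163127352, p(126)=3519222692, p(127)=3913864295, p(128)=4351078600, p(129)=4835271870, p(130)=5371315400, p(131)=5964539504, p(132)=6620830889, p(133)=7346629512, p(134)=8149040695, p(135)=9035836076, p(136)=10015581680, p(137)=11097645016, p(138)=12292341831, p(139)=13610949895, p(140)=15065878135, p(141)=16670689208, p(142)=18440293320, p(143)=20390982757, p(144)=22540654445, p(145)=24908858009, p(146)=27517052599, p(147)=30388671978, p(148)=33549419497, p(149)=37027355200, p(150)=40853235313, p(151)=45060624582, p(152)=49686288421, p(153)=54770336324, p(154)=60356673280, p(155)=66493182097, p(156)=73232243759, p(157)=80630964769, p(158)=88751778802, p(159)=97662728555, p(160)=107438159466, p(161)=118159068427, p(162)=129913904637, p(163)=142798995930, p(164)=156919475295, p(165)=172389800255, p(166)=189334822579, p(167)=207890420102, p(168)=228204732751, p(169)=250438925115, p(170)=274768617130, p(171)=301384802048, p(172)=330495499613, p(173)=362326859895, p(174)=397125074750, p(175)=435157697830, p(176)=476715857290, p(177)=522115831195, p(178)=571701605655, p(179)=625846753120.
Final step: p(180) = p(179) + p(178) - p(175) - p(173) + p(168) + p(165) - p(158) - p(154) + p(145) + p(140) - p(129) - p(123) + p(110) + p(103) - p(88) - p(80) + p(63) + p(54) - p(35) - p(25) + p(4)
= 625846753120 + 571701605655 - 435157697830 - 362326859895 + 228204732751 + 172389800255 - 88751778802 - 60356673280 + 24908858009 + 15065878135 - 4835271870 - 2552338241 + 607163746 + 271248950 - 44108109 - 15796476 + 1505499 + 386155 - 14883 - 1958 + 5
= 684957390936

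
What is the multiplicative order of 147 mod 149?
148

149 is prime, so ord(147) divides φ(149) = 148.
Divisors of 148: 1, 2, 4, 37, 74, 148.
Repeated squaring: 147^1 ≡ 147, 147^2 ≡ 4, 147^4 ≡ 16, 147^8 ≡ 107, 147^16 ≡ 125, 147^32 ≡ 129, 147^64 ≡ 102, 147^128 ≡ 123 (mod 149).
Test 147^d mod 149 for each divisor d in increasing order:
147^1 ≡ 147
147^2 ≡ 4
147^4 ≡ 16
147^37 = 147^32·147^4·147^1 ≡ 44
147^74 = 147^64·147^8·147^2 ≡ 148
147^148 = 147^128·147^16·147^4 ≡ 1  ← first divisor giving 1
The order is 148.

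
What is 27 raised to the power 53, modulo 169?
27

Repeated squaring. Binary of 53 = 110101.
27^1 ≡ 27 (mod 169); 27^2 ≡ 53 (mod 169); 27^4 ≡ 105 (mod 169); 27^8 ≡ 40 (mod 169); 27^16 ≡ 79 (mod 169); 27^32 ≡ 157 (mod 169)
27^53 = 27^1 × 27^4 × 27^16 × 27^32 ≡ 27 (mod 169)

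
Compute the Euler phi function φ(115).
88

115 = 5 × 23
φ(n) = n × ∏(1 - 1/p) for each prime p dividing n
φ(115) = 115 × (1 - 1/5) × (1 - 1/23) = 88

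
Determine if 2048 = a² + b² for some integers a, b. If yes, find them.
32² + 32² (a=32, b=32)

Factorization: 2048 = 2^11
By Fermat: n is sum of two squares iff every prime p ≡ 3 (mod 4) appears to even power.
All primes ≡ 3 (mod 4) appear to even power.
Search a = 0, 1, 2, … for 2048 - a² a perfect square: first hit at a = 32: 2048 - 1024 = 1024 = 32².
2048 = 32² + 32² = 1024 + 1024 ✓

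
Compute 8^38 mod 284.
228

Repeated squaring. Binary of 38 = 100110.
8^1 ≡ 8 (mod 284); 8^2 ≡ 64 (mod 284); 8^4 ≡ 120 (mod 284); 8^8 ≡ 200 (mod 284); 8^16 ≡ 240 (mod 284); 8^32 ≡ 232 (mod 284)
8^38 = 8^2 × 8^4 × 8^32 ≡ 228 (mod 284)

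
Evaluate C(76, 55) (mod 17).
8

Using Lucas' theorem:
Write n=76 and k=55 in base 17:
n in base 17: [4, 8]
k in base 17: [3, 4]
C(76,55) mod 17 = ∏ C(n_i, k_i) mod 17
Digit binomials (mod 17): C(4,3) = 4; C(8,4) = 70 ≡ 2
Product: 4 × 2 = 8 ≡ 8 (mod 17)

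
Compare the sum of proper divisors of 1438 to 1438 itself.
deficient

Proper divisors of 1438: sum = 1 + 2 + 719 = 722
Since 722 < 1438, 1438 is deficient.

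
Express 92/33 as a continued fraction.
[2; 1, 3, 1, 2, 2]

Euclidean algorithm steps:
92 = 2 × 33 + 26
33 = 1 × 26 + 7
26 = 3 × 7 + 5
7 = 1 × 5 + 2
5 = 2 × 2 + 1
2 = 2 × 1 + 0
Continued fraction: [2; 1, 3, 1, 2, 2]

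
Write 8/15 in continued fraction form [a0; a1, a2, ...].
[0; 1, 1, 7]

Euclidean algorithm steps:
8 = 0 × 15 + 8
15 = 1 × 8 + 7
8 = 1 × 7 + 1
7 = 7 × 1 + 0
Continued fraction: [0; 1, 1, 7]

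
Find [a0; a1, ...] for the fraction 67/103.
[0; 1, 1, 1, 6, 5]

Euclidean algorithm steps:
67 = 0 × 103 + 67
103 = 1 × 67 + 36
67 = 1 × 36 + 31
36 = 1 × 31 + 5
31 = 6 × 5 + 1
5 = 5 × 1 + 0
Continued fraction: [0; 1, 1, 1, 6, 5]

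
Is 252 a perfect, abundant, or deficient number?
abundant

Proper divisors of 252: sum = 1 + 2 + 3 + 4 + 6 + 7 + 9 + 12 + ... + 42 + 63 + 84 + 126 (17 divisors) = 476
Since 476 > 252, 252 is abundant.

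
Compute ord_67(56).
33

67 is prime, so ord(56) divides φ(67) = 66.
Divisors of 66: 1, 2, 3, 6, 11, 22, 33, 66.
Repeated squaring: 56^1 ≡ 56, 56^2 ≡ 54, 56^4 ≡ 35, 56^8 ≡ 19, 56^16 ≡ 26, 56^32 ≡ 6, 56^64 ≡ 36 (mod 67).
Test 56^d mod 67 for each divisor d in increasing order:
56^1 ≡ 56
56^2 ≡ 54
56^3 = 56^2·56^1 ≡ 9
56^6 = 56^4·56^2 ≡ 14
56^11 = 56^8·56^2·56^1 ≡ 37
56^22 = 56^16·56^4·56^2 ≡ 29
56^33 = 56^32·56^1 ≡ 1  ← first divisor giving 1
The order is 33.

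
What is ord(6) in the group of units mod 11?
10

11 is prime, so ord(6) divides φ(11) = 10.
Divisors of 10: 1, 2, 5, 10.
Repeated squaring: 6^1 ≡ 6, 6^2 ≡ 3, 6^4 ≡ 9, 6^8 ≡ 4 (mod 11).
Test 6^d mod 11 for each divisor d in increasing order:
6^1 ≡ 6
6^2 ≡ 3
6^5 = 6^4·6^1 ≡ 10
6^10 = 6^8·6^2 ≡ 1  ← first divisor giving 1
The order is 10.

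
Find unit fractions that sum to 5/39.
1/8 + 1/312

Greedy algorithm:
5/39: ceiling(39/5) = 8, use 1/8
1/312: ceiling(312/1) = 312, use 1/312
Result: 5/39 = 1/8 + 1/312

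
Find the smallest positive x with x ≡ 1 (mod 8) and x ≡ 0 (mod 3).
9

Using Chinese Remainder Theorem:
M = 8 × 3 = 24
M1 = 3, M2 = 8
y1 = 3^(-1) mod 8 = 3
y2 = 8^(-1) mod 3 = 2
x = (1×3×3 + 0×8×2) mod 24 = 9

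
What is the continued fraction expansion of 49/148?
[0; 3, 49]

Euclidean algorithm steps:
49 = 0 × 148 + 49
148 = 3 × 49 + 1
49 = 49 × 1 + 0
Continued fraction: [0; 3, 49]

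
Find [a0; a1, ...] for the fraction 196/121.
[1; 1, 1, 1, 1, 1, 2, 2, 2]

Euclidean algorithm steps:
196 = 1 × 121 + 75
121 = 1 × 75 + 46
75 = 1 × 46 + 29
46 = 1 × 29 + 17
29 = 1 × 17 + 12
17 = 1 × 12 + 5
12 = 2 × 5 + 2
5 = 2 × 2 + 1
2 = 2 × 1 + 0
Continued fraction: [1; 1, 1, 1, 1, 1, 2, 2, 2]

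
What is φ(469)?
396

469 = 7 × 67
φ(n) = n × ∏(1 - 1/p) for each prime p dividing n
φ(469) = 469 × (1 - 1/7) × (1 - 1/67) = 396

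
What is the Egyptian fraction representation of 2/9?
1/5 + 1/45

Greedy algorithm:
2/9: ceiling(9/2) = 5, use 1/5
1/45: ceiling(45/1) = 45, use 1/45
Result: 2/9 = 1/5 + 1/45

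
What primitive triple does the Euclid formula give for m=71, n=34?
(3885, 4828, 6197)

Euclid's formula: a = m² - n², b = 2mn, c = m² + n²
m = 71, n = 34
a = 71² - 34² = 5041 - 1156 = 3885
b = 2 × 71 × 34 = 4828
c = 71² + 34² = 5041 + 1156 = 6197
Verification: 3885² + 4828² = 15093225 + 23309584 = 38402809 = 6197² ✓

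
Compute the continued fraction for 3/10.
[0; 3, 3]

Euclidean algorithm steps:
3 = 0 × 10 + 3
10 = 3 × 3 + 1
3 = 3 × 1 + 0
Continued fraction: [0; 3, 3]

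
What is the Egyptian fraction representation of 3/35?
1/12 + 1/420

Greedy algorithm:
3/35: ceiling(35/3) = 12, use 1/12
1/420: ceiling(420/1) = 420, use 1/420
Result: 3/35 = 1/12 + 1/420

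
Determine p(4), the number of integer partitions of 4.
5

p(n) counts ways to write n as a sum of positive integers (order ignored).
Examples: 4; 3 + 1; 2 + 2; 2 + 1 + 1; 1 + 1 + 1 + 1
p(4) = 5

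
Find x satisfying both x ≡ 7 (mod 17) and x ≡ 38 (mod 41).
653

Using Chinese Remainder Theorem:
M = 17 × 41 = 697
M1 = 41, M2 = 17
y1 = 41^(-1) mod 17 = 5
y2 = 17^(-1) mod 41 = 29
x = (7×41×5 + 38×17×29) mod 697 = 653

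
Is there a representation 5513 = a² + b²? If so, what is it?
32² + 67² (a=32, b=67)

Factorization: 5513 = 37 × 149
By Fermat: n is sum of two squares iff every prime p ≡ 3 (mod 4) appears to even power.
All primes ≡ 3 (mod 4) appear to even power.
Search a = 0, 1, 2, … for 5513 - a² a perfect square: first hit at a = 32: 5513 - 1024 = 4489 = 67².
5513 = 32² + 67² = 1024 + 4489 ✓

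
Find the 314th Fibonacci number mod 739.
233

Matrix identity: Q^n = [[F_(n+1), F_n], [F_n, F_(n-1)]] with Q = [[1,1],[1,0]].
n = 314 = 100111010₂. Square-and-multiply, entries mod 739:
Q^1 = [[1,1],[1,0]]
Q^2 = (Q^1)² = [[2,1],[1,1]]
Q^4 = (Q^2)² = [[5,3],[3,2]]
Q^9 = (Q^4)²·Q = [[55,34],[34,21]]
Q^19 = (Q^9)²·Q = [[114,486],[486,367]]
Q^39 = (Q^19)²·Q = [[391,149],[149,242]]
Q^78 = (Q^39)² = [[678,464],[464,214]]
Q^157 = (Q^78)²·Q = [[321,273],[273,48]]
Q^314 = (Q^157)² = [[210,233],[233,716]]
F_314 mod 739 = Q^314[0][1] = 233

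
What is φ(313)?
312

313 = 313
φ(n) = n × ∏(1 - 1/p) for each prime p dividing n
φ(313) = 313 × (1 - 1/313) = 312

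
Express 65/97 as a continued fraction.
[0; 1, 2, 32]

Euclidean algorithm steps:
65 = 0 × 97 + 65
97 = 1 × 65 + 32
65 = 2 × 32 + 1
32 = 32 × 1 + 0
Continued fraction: [0; 1, 2, 32]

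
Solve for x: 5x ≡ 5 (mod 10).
x ≡ 1 (mod 2)

gcd(5, 10) = 5, which divides 5, so solutions exist.
Divide through by 5: x ≡ 1 (mod 2).
The coefficient of x is now 1, so x ≡ 1 (mod 2).
Check: 5 × 1 = 5 ≡ 5 (mod 10).
x ≡ 1 (mod 2), giving 5 solutions mod 10.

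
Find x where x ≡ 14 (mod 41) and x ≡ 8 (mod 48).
1736

Using Chinese Remainder Theorem:
M = 41 × 48 = 1968
M1 = 48, M2 = 41
y1 = 48^(-1) mod 41 = 6
y2 = 41^(-1) mod 48 = 41
x = (14×48×6 + 8×41×41) mod 1968 = 1736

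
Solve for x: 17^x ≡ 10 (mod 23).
13

Baby-step giant-step with step n = ⌈√23⌉ = 5.
Baby steps 17^j mod 23 (j:value) for j=0..4: 0:1, 1:17, 2:13, 3:14, 4:8.
Giant-step multiplier: 17^(-5) ≡ 17^(22-5) = 17^17 ≡ 11 (mod 23).
Giant steps γ_i = 10·11^i mod 23: γ_0=10, γ_1=18, γ_2=14 (in table at j=3).
x = i·n + j = 2·5 + 3 = 13.
Check: 17^13 ≡ 10 (mod 23).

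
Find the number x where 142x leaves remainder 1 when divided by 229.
50

gcd(142, 229) = 1, so the inverse exists.
Extended Euclidean algorithm on (229, 142):
229 = 1 × 142 + 87  ⟹  87 = (1)·229 + (-1)·142
142 = 1 × 87 + 55  ⟹  55 = (-1)·229 + (2)·142
87 = 1 × 55 + 32  ⟹  32 = (2)·229 + (-3)·142
55 = 1 × 32 + 23  ⟹  23 = (-3)·229 + (5)·142
32 = 1 × 23 + 9  ⟹  9 = (5)·229 + (-8)·142
23 = 2 × 9 + 5  ⟹  5 = (-13)·229 + (21)·142
9 = 1 × 5 + 4  ⟹  4 = (18)·229 + (-29)·142
5 = 1 × 4 + 1  ⟹  1 = (-31)·229 + (50)·142
So (50)·142 ≡ 1 (mod 229), i.e. 142^(-1) ≡ 50 (mod 229).
Check: 142 × 50 = 7100 ≡ 1 (mod 229)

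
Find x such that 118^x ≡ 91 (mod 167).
149

Baby-step giant-step with step n = ⌈√167⌉ = 13.
Baby steps 118^j mod 167 (j:value) for j=0..12: 0:1, 1:118, 2:63, 3:86, 4:128, 5:74, 6:48, 7:153, 8:18, 9:120, 10:132, 11:45, 12:133.
Giant-step multiplier: 118^(-13) ≡ 118^(166-13) = 118^153 ≡ 125 (mod 167).
Giant steps γ_i = 91·125^i mod 167: γ_0=91, γ_1=19, γ_2=37, γ_3=116, γ_4=138, γ_5=49, γ_6=113, γ_7=97, γ_8=101, γ_9=100, γ_10=142, γ_11=48 (in table at j=6).
x = i·n + j = 11·13 + 6 = 149.
Check: 118^149 ≡ 91 (mod 167).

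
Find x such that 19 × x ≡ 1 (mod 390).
349

gcd(19, 390) = 1, so the inverse exists.
Extended Euclidean algorithm on (390, 19):
390 = 20 × 19 + 10  ⟹  10 = (1)·390 + (-20)·19
19 = 1 × 10 + 9  ⟹  9 = (-1)·390 + (21)·19
10 = 1 × 9 + 1  ⟹  1 = (2)·390 + (-41)·19
So (-41)·19 ≡ 1 (mod 390), i.e. 19^(-1) ≡ -41 ≡ 349 (mod 390).
Check: 19 × 349 = 6631 ≡ 1 (mod 390)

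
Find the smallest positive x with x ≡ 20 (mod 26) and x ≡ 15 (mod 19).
72

Using Chinese Remainder Theorem:
M = 26 × 19 = 494
M1 = 19, M2 = 26
y1 = 19^(-1) mod 26 = 11
y2 = 26^(-1) mod 19 = 11
x = (20×19×11 + 15×26×11) mod 494 = 72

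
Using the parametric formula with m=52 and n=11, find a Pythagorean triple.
(2583, 1144, 2825)

Euclid's formula: a = m² - n², b = 2mn, c = m² + n²
m = 52, n = 11
a = 52² - 11² = 2704 - 121 = 2583
b = 2 × 52 × 11 = 1144
c = 52² + 11² = 2704 + 121 = 2825
Verification: 2583² + 1144² = 6671889 + 1308736 = 7980625 = 2825² ✓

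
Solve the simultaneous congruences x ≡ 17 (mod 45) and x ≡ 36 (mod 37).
332

Using Chinese Remainder Theorem:
M = 45 × 37 = 1665
M1 = 37, M2 = 45
y1 = 37^(-1) mod 45 = 28
y2 = 45^(-1) mod 37 = 14
x = (17×37×28 + 36×45×14) mod 1665 = 332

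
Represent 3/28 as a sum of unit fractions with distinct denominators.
1/10 + 1/140

Greedy algorithm:
3/28: ceiling(28/3) = 10, use 1/10
1/140: ceiling(140/1) = 140, use 1/140
Result: 3/28 = 1/10 + 1/140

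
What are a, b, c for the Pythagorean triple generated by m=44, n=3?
(1927, 264, 1945)

Euclid's formula: a = m² - n², b = 2mn, c = m² + n²
m = 44, n = 3
a = 44² - 3² = 1936 - 9 = 1927
b = 2 × 44 × 3 = 264
c = 44² + 3² = 1936 + 9 = 1945
Verification: 1927² + 264² = 3713329 + 69696 = 3783025 = 1945² ✓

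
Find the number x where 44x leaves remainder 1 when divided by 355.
234

gcd(44, 355) = 1, so the inverse exists.
Extended Euclidean algorithm on (355, 44):
355 = 8 × 44 + 3  ⟹  3 = (1)·355 + (-8)·44
44 = 14 × 3 + 2  ⟹  2 = (-14)·355 + (113)·44
3 = 1 × 2 + 1  ⟹  1 = (15)·355 + (-121)·44
So (-121)·44 ≡ 1 (mod 355), i.e. 44^(-1) ≡ -121 ≡ 234 (mod 355).
Check: 44 × 234 = 10296 ≡ 1 (mod 355)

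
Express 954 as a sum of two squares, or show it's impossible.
15² + 27² (a=15, b=27)

Factorization: 954 = 2 × 3^2 × 53
By Fermat: n is sum of two squares iff every prime p ≡ 3 (mod 4) appears to even power.
All primes ≡ 3 (mod 4) appear to even power.
Search a = 0, 1, 2, … for 954 - a² a perfect square: first hit at a = 15: 954 - 225 = 729 = 27².
954 = 15² + 27² = 225 + 729 ✓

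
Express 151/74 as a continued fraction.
[2; 24, 1, 2]

Euclidean algorithm steps:
151 = 2 × 74 + 3
74 = 24 × 3 + 2
3 = 1 × 2 + 1
2 = 2 × 1 + 0
Continued fraction: [2; 24, 1, 2]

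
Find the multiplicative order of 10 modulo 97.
96

97 is prime, so ord(10) divides φ(97) = 96.
Divisors of 96: 1, 2, 3, 4, 6, 8, 12, 16, 24, 32, 48, 96.
Repeated squaring: 10^1 ≡ 10, 10^2 ≡ 3, 10^4 ≡ 9, 10^8 ≡ 81, 10^16 ≡ 62, 10^32 ≡ 61, 10^64 ≡ 35 (mod 97).
Test 10^d mod 97 for each divisor d in increasing order:
10^1 ≡ 10
10^2 ≡ 3
10^3 = 10^2·10^1 ≡ 30
10^4 ≡ 9
10^6 = 10^4·10^2 ≡ 27
10^8 ≡ 81
10^12 = 10^8·10^4 ≡ 50
10^16 ≡ 62
10^24 = 10^16·10^8 ≡ 75
10^32 ≡ 61
10^48 = 10^32·10^16 ≡ 96
10^96 = 10^64·10^32 ≡ 1  ← first divisor giving 1
The order is 96.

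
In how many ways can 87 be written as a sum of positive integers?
38887673

p(n) counts ways to write n as a sum of positive integers (order ignored).
Euler's pentagonal recurrence: p(k) = p(k-1) + p(k-2) - p(k-5) - p(k-7) + p(k-12) + p(k-15) - ... (offsets j(3j∓1)/2, signs ++--, p(0)=1, p(<0)=0).
DP table for k = 0..86: p(0)=1, p(1)=1, p(2)=2, p(3)=3, p(4)=5, p(5)=7, p(6)=11, p(7)=15, p(8)=22, p(9)=30, p(10)=42, p(11)=56, p(12)=77, p(13)=101, p(14)=135, p(15)=176, p(16)=231, p(17)=297, p(18)=385, p(19)=490, p(20)=627, p(21)=792, p(22)=1002, p(23)=1255, p(24)=1575, p(25)=1958, p(26)=2436, p(27)=3010, p(28)=3718, p(29)=4565, p(30)=5604, p(31)=6842, p(32)=8349, p(33)=10143, p(34)=12310, p(35)=14883, p(36)=17977, p(37)=21637, p(38)=26015, p(39)=31185, p(40)=37338, p(41)=44583, p(42)=53174, p(43)=63261, p(44)=75175, p(45)=89134, p(46)=105558, p(47)=124754, p(48)=147273, p(49)=173525, p(50)=204226, p(51)=239943, p(52)=281589, p(53)=329931, p(54)=386155, p(55)=451276, p(56)=526823, p(57)=614154, p(58)=715220, p(59)=831820, p(60)=966467, p(61)=1121505, p(62)=1300156, p(63)=1505499, p(64)=1741630, p(65)=2012558, p(66)=2323520, p(67)=2679689, p(68)=3087735, p(69)=3554345, p(70)=4087968, p(71)=4697205, p(72)=5392783, p(73)=6185689, p(74)=7089500, p(75)=8118264, p(76)=9289091, p(77)=10619863, p(78)=12132164, p(79)=13848650, p(80)=15796476, p(81)=18004327, p(82)=20506255, p(83)=23338469, p(84)=26543660, p(85)=30167357, p(86)=34262962.
Final step: p(87) = p(86) + p(85) - p(82) - p(80) + p(75) + p(72) - p(65) - p(61) + p(52) + p(47) - p(36) - p(30) + p(17) + p(10)
= 34262962 + 30167357 - 20506255 - 15796476 + 8118264 + 5392783 - 2012558 - 1121505 + 281589 + 124754 - 17977 - 5604 + 297 + 42
= 38887673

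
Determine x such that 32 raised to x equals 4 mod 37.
22

Baby-step giant-step with step n = ⌈√37⌉ = 7.
Baby steps 32^j mod 37 (j:value) for j=0..6: 0:1, 1:32, 2:25, 3:23, 4:33, 5:20, 6:11.
Giant-step multiplier: 32^(-7) ≡ 32^(36-7) = 32^29 ≡ 2 (mod 37).
Giant steps γ_i = 4·2^i mod 37: γ_0=4, γ_1=8, γ_2=16, γ_3=32 (in table at j=1).
x = i·n + j = 3·7 + 1 = 22.
Check: 32^22 ≡ 4 (mod 37).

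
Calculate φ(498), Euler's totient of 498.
164

498 = 2 × 3 × 83
φ(n) = n × ∏(1 - 1/p) for each prime p dividing n
φ(498) = 498 × (1 - 1/2) × (1 - 1/3) × (1 - 1/83) = 164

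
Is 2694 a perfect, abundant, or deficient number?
abundant

Proper divisors of 2694: sum = 1 + 2 + 3 + 6 + 449 + 898 + 1347 = 2706
Since 2706 > 2694, 2694 is abundant.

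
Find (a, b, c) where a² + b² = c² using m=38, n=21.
(1003, 1596, 1885)

Euclid's formula: a = m² - n², b = 2mn, c = m² + n²
m = 38, n = 21
a = 38² - 21² = 1444 - 441 = 1003
b = 2 × 38 × 21 = 1596
c = 38² + 21² = 1444 + 441 = 1885
Verification: 1003² + 1596² = 1006009 + 2547216 = 3553225 = 1885² ✓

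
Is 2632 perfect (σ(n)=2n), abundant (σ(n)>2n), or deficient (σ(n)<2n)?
abundant

Proper divisors of 2632: sum = 1 + 2 + 4 + 7 + 8 + 14 + 28 + 47 + 56 + 94 + 188 + 329 + 376 + 658 + 1316 = 3128
Since 3128 > 2632, 2632 is abundant.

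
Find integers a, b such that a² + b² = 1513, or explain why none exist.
12² + 37² (a=12, b=37)

Factorization: 1513 = 17 × 89
By Fermat: n is sum of two squares iff every prime p ≡ 3 (mod 4) appears to even power.
All primes ≡ 3 (mod 4) appear to even power.
Search a = 0, 1, 2, … for 1513 - a² a perfect square: first hit at a = 12: 1513 - 144 = 1369 = 37².
1513 = 12² + 37² = 144 + 1369 ✓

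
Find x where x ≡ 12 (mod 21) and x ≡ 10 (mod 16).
138

Using Chinese Remainder Theorem:
M = 21 × 16 = 336
M1 = 16, M2 = 21
y1 = 16^(-1) mod 21 = 4
y2 = 21^(-1) mod 16 = 13
x = (12×16×4 + 10×21×13) mod 336 = 138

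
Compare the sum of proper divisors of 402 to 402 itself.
abundant

Proper divisors of 402: sum = 1 + 2 + 3 + 6 + 67 + 134 + 201 = 414
Since 414 > 402, 402 is abundant.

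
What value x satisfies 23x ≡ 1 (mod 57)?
5

gcd(23, 57) = 1, so the inverse exists.
Extended Euclidean algorithm on (57, 23):
57 = 2 × 23 + 11  ⟹  11 = (1)·57 + (-2)·23
23 = 2 × 11 + 1  ⟹  1 = (-2)·57 + (5)·23
So (5)·23 ≡ 1 (mod 57), i.e. 23^(-1) ≡ 5 (mod 57).
Check: 23 × 5 = 115 ≡ 1 (mod 57)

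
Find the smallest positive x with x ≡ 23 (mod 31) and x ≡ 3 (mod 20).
23

Using Chinese Remainder Theorem:
M = 31 × 20 = 620
M1 = 20, M2 = 31
y1 = 20^(-1) mod 31 = 14
y2 = 31^(-1) mod 20 = 11
x = (23×20×14 + 3×31×11) mod 620 = 23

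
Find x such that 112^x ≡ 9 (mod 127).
116

Baby-step giant-step with step n = ⌈√127⌉ = 12.
Baby steps 112^j mod 127 (j:value) for j=0..11: 0:1, 1:112, 2:98, 3:54, 4:79, 5:85, 6:122, 7:75, 8:18, 9:111, 10:113, 11:83.
Giant-step multiplier: 112^(-12) ≡ 112^(126-12) = 112^114 ≡ 61 (mod 127).
Giant steps γ_i = 9·61^i mod 127: γ_0=9, γ_1=41, γ_2=88, γ_3=34, γ_4=42, γ_5=22, γ_6=72, γ_7=74, γ_8=69, γ_9=18 (in table at j=8).
x = i·n + j = 9·12 + 8 = 116.
Check: 112^116 ≡ 9 (mod 127).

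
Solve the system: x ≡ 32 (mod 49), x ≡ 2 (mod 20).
522

Using Chinese Remainder Theorem:
M = 49 × 20 = 980
M1 = 20, M2 = 49
y1 = 20^(-1) mod 49 = 27
y2 = 49^(-1) mod 20 = 9
x = (32×20×27 + 2×49×9) mod 980 = 522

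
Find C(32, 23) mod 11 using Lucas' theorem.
10

Using Lucas' theorem:
Write n=32 and k=23 in base 11:
n in base 11: [2, 10]
k in base 11: [2, 1]
C(32,23) mod 11 = ∏ C(n_i, k_i) mod 11
Digit binomials (mod 11): C(2,2) = 1; C(10,1) = 10
Product: 1 × 10 = 10 ≡ 10 (mod 11)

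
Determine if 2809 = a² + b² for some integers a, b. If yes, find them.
0² + 53² (a=0, b=53)

Factorization: 2809 = 53^2
By Fermat: n is sum of two squares iff every prime p ≡ 3 (mod 4) appears to even power.
All primes ≡ 3 (mod 4) appear to even power.
Search a = 0, 1, 2, … for 2809 - a² a perfect square: first hit at a = 0: 2809 - 0 = 2809 = 53².
2809 = 0² + 53² = 0 + 2809 ✓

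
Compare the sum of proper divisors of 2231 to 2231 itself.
deficient

Proper divisors of 2231: sum = 1 + 23 + 97 = 121
Since 121 < 2231, 2231 is deficient.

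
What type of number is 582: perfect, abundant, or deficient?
abundant

Proper divisors of 582: sum = 1 + 2 + 3 + 6 + 97 + 194 + 291 = 594
Since 594 > 582, 582 is abundant.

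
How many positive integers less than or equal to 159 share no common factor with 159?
104

159 = 3 × 53
φ(n) = n × ∏(1 - 1/p) for each prime p dividing n
φ(159) = 159 × (1 - 1/3) × (1 - 1/53) = 104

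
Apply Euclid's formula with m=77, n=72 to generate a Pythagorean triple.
(745, 11088, 11113)

Euclid's formula: a = m² - n², b = 2mn, c = m² + n²
m = 77, n = 72
a = 77² - 72² = 5929 - 5184 = 745
b = 2 × 77 × 72 = 11088
c = 77² + 72² = 5929 + 5184 = 11113
Verification: 745² + 11088² = 555025 + 122943744 = 123498769 = 11113² ✓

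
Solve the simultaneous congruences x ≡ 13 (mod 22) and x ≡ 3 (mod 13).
211

Using Chinese Remainder Theorem:
M = 22 × 13 = 286
M1 = 13, M2 = 22
y1 = 13^(-1) mod 22 = 17
y2 = 22^(-1) mod 13 = 3
x = (13×13×17 + 3×22×3) mod 286 = 211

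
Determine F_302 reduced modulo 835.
831

Matrix identity: Q^n = [[F_(n+1), F_n], [F_n, F_(n-1)]] with Q = [[1,1],[1,0]].
n = 302 = 100101110₂. Square-and-multiply, entries mod 835:
Q^1 = [[1,1],[1,0]]
Q^2 = (Q^1)² = [[2,1],[1,1]]
Q^4 = (Q^2)² = [[5,3],[3,2]]
Q^9 = (Q^4)²·Q = [[55,34],[34,21]]
Q^18 = (Q^9)² = [[6,79],[79,762]]
Q^37 = (Q^18)²·Q = [[149,432],[432,552]]
Q^75 = (Q^37)²·Q = [[637,75],[75,562]]
Q^151 = (Q^75)²·Q = [[319,574],[574,580]]
Q^302 = (Q^151)² = [[377,831],[831,381]]
F_302 mod 835 = Q^302[0][1] = 831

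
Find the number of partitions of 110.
607163746

p(n) counts ways to write n as a sum of positive integers (order ignored).
Euler's pentagonal recurrence: p(k) = p(k-1) + p(k-2) - p(k-5) - p(k-7) + p(k-12) + p(k-15) - ... (offsets j(3j∓1)/2, signs ++--, p(0)=1, p(<0)=0).
DP table for k = 0..109: p(0)=1, p(1)=1, p(2)=2, p(3)=3, p(4)=5, p(5)=7, p(6)=11, p(7)=15, p(8)=22, p(9)=30, p(10)=42, p(11)=56, p(12)=77, p(13)=101, p(14)=135, p(15)=176, p(16)=231, p(17)=297, p(18)=385, p(19)=490, p(20)=627, p(21)=792, p(22)=1002, p(23)=1255, p(24)=1575, p(25)=1958, p(26)=2436, p(27)=3010, p(28)=3718, p(29)=4565, p(30)=5604, p(31)=6842, p(32)=8349, p(33)=10143, p(34)=12310, p(35)=14883, p(36)=17977, p(37)=21637, p(38)=26015, p(39)=31185, p(40)=37338, p(41)=44583, p(42)=53174, p(43)=63261, p(44)=75175, p(45)=89134, p(46)=105558, p(47)=124754, p(48)=147273, p(49)=173525, p(50)=204226, p(51)=239943, p(52)=281589, p(53)=329931, p(54)=386155, p(55)=451276, p(56)=526823, p(57)=614154, p(58)=715220, p(59)=831820, p(60)=966467, p(61)=1121505, p(62)=1300156, p(63)=1505499, p(64)=1741630, p(65)=2012558, p(66)=2323520, p(67)=2679689, p(68)=3087735, p(69)=3554345, p(70)=4087968, p(71)=4697205, p(72)=5392783, p(73)=6185689, p(74)=7089500, p(75)=8118264, p(76)=9289091, p(77)=10619863, p(78)=12132164, p(79)=13848650, p(80)=15796476, p(81)=18004327, p(82)=20506255, p(83)=23338469, p(84)=26543660, p(85)=30167357, p(86)=34262962, p(87)=38887673, p(88)=44108109, p(89)=49995925, p(90)=56634173, p(91)=64112359, p(92)=72533807, p(93)=82010177, p(94)=92669720, p(95)=104651419, p(96)=118114304, p(97)=133230930, p(98)=150198136, p(99)=169229875, p(100)=190569292, p(101)=214481126, p(102)=241265379, p(103)=271248950, p(104)=304801365, p(105)=342325709, p(106)=384276336, p(107)=431149389, p(108)=483502844, p(109)=541946240.
Final step: p(110) = p(109) + p(108) - p(105) - p(103) + p(98) + p(95) - p(88) - p(84) + p(75) + p(70) - p(59) - p(53) + p(40) + p(33) - p(18) - p(10)
= 541946240 + 483502844 - 342325709 - 271248950 + 150198136 + 104651419 - 44108109 - 26543660 + 8118264 + 4087968 - 831820 - 329931 + 37338 + 10143 - 385 - 42
= 607163746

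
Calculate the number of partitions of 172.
330495499613

p(n) counts ways to write n as a sum of positive integers (order ignored).
Euler's pentagonal recurrence: p(k) = p(k-1) + p(k-2) - p(k-5) - p(k-7) + p(k-12) + p(k-15) - ... (offsets j(3j∓1)/2, signs ++--, p(0)=1, p(<0)=0).
DP table for k = 0..171: p(0)=1, p(1)=1, p(2)=2, p(3)=3, p(4)=5, p(5)=7, p(6)=11, p(7)=15, p(8)=22, p(9)=30, p(10)=42, p(11)=56, p(12)=77, p(13)=101, p(14)=135, p(15)=176, p(16)=231, p(17)=297, p(18)=385, p(19)=490, p(20)=627, p(21)=792, p(22)=1002, p(23)=1255, p(24)=1575, p(25)=1958, p(26)=2436, p(27)=3010, p(28)=3718, p(29)=4565, p(30)=5604, p(31)=6842, p(32)=8349, p(33)=10143, p(34)=12310, p(35)=14883, p(36)=17977, p(37)=21637, p(38)=26015, p(39)=31185, p(40)=37338, p(41)=44583, p(42)=53174, p(43)=63261, p(44)=75175, p(45)=89134, p(46)=105558, p(47)=124754, p(48)=147273, p(49)=173525, p(50)=204226, p(51)=239943, p(52)=281589, p(53)=329931, p(54)=386155, p(55)=451276, p(56)=526823, p(57)=614154, p(58)=715220, p(59)=831820, p(60)=966467, p(61)=1121505, p(62)=1300156, p(63)=1505499, p(64)=1741630, p(65)=2012558, p(66)=2323520, p(67)=2679689, p(68)=3087735, p(69)=3554345, p(70)=4087968, p(71)=4697205, p(72)=5392783, p(73)=6185689, p(74)=7089500, p(75)=8118264, p(76)=9289091, p(77)=10619863, p(78)=12132164, p(79)=13848650, p(80)=15796476, p(81)=18004327, p(82)=20506255, p(83)=23338469, p(84)=26543660, p(85)=30167357, p(86)=34262962, p(87)=38887673, p(88)=44108109, p(89)=49995925, p(90)=56634173, p(91)=64112359, p(92)=72533807, p(93)=82010177, p(94)=92669720, p(95)=104651419, p(96)=118114304, p(97)=133230930, p(98)=150198136, p(99)=169229875, p(100)=190569292, p(101)=214481126, p(102)=241265379, p(103)=271248950, p(104)=304801365, p(105)=342325709, p(106)=384276336, p(107)=431149389, p(108)=483502844, p(109)=541946240, p(110)=607163746, p(111)=679903203, p(112)=761002156, p(113)=851376628, p(114)=952050665, p(115)=1064144451, p(116)=1188908248, p(117)=1327710076, p(118)=1482074143, p(119)=1653668665, p(120)=1844349560, p(121)=2056148051, p(122)=2291320912, p(123)=2552338241, p(124)=2841940500, p(125)=3163127352, p(126)=3519222692, p(127)=3913864295, p(128)=4351078600, p(129)=4835271870, p(130)=5371315400, p(131)=5964539504, p(132)=6620830889, p(133)=7346629512, p(134)=8149040695, p(135)=9035836076, p(136)=10015581680, p(137)=11097645016, p(138)=12292341831, p(139)=13610949895, p(140)=15065878135, p(141)=16670689208, p(142)=18440293320, p(143)=20390982757, p(144)=22540654445, p(145)=24908858009, p(146)=27517052599, p(147)=30388671978, p(148)=33549419497, p(149)=37027355200, p(150)=40853235313, p(151)=45060624582, p(152)=49686288421, p(153)=54770336324, p(154)=60356673280, p(155)=66493182097, p(156)=73232243759, p(157)=80630964769, p(158)=88751778802, p(159)=97662728555, p(160)=107438159466, p(161)=118159068427, p(162)=129913904637, p(163)=142798995930, p(164)=156919475295, p(165)=172389800255, p(166)=189334822579, p(167)=207890420102, p(168)=228204732751, p(169)=250438925115, p(170)=274768617130, p(171)=301384802048.
Final step: p(172) = p(171) + p(170) - p(167) - p(165) + p(160) + p(157) - p(150) - p(146) + p(137) + p(132) - p(121) - p(115) + p(102) + p(95) - p(80) - p(72) + p(55) + p(46) - p(27) - p(17)
= 301384802048 + 274768617130 - 207890420102 - 172389800255 + 107438159466 + 80630964769 - 40853235313 - 27517052599 + 11097645016 + 6620830889 - 2056148051 - 1064144451 + 241265379 + 104651419 - 15796476 - 5392783 + 451276 + 105558 - 3010 - 297
= 330495499613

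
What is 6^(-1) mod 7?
6

gcd(6, 7) = 1, so the inverse exists.
Extended Euclidean algorithm on (7, 6):
7 = 1 × 6 + 1  ⟹  1 = (1)·7 + (-1)·6
So (-1)·6 ≡ 1 (mod 7), i.e. 6^(-1) ≡ -1 ≡ 6 (mod 7).
Check: 6 × 6 = 36 ≡ 1 (mod 7)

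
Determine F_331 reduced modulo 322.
5

Matrix identity: Q^n = [[F_(n+1), F_n], [F_n, F_(n-1)]] with Q = [[1,1],[1,0]].
n = 331 = 101001011₂. Square-and-multiply, entries mod 322:
Q^1 = [[1,1],[1,0]]
Q^2 = (Q^1)² = [[2,1],[1,1]]
Q^5 = (Q^2)²·Q = [[8,5],[5,3]]
Q^10 = (Q^5)² = [[89,55],[55,34]]
Q^20 = (Q^10)² = [[320,3],[3,317]]
Q^41 = (Q^20)²·Q = [[314,13],[13,301]]
Q^82 = (Q^41)² = [[233,267],[267,288]]
Q^165 = (Q^82)²·Q = [[1,320],[320,3]]
Q^331 = (Q^165)²·Q = [[319,5],[5,314]]
F_331 mod 322 = Q^331[0][1] = 5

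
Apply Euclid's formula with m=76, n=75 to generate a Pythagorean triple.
(151, 11400, 11401)

Euclid's formula: a = m² - n², b = 2mn, c = m² + n²
m = 76, n = 75
a = 76² - 75² = 5776 - 5625 = 151
b = 2 × 76 × 75 = 11400
c = 76² + 75² = 5776 + 5625 = 11401
Verification: 151² + 11400² = 22801 + 129960000 = 129982801 = 11401² ✓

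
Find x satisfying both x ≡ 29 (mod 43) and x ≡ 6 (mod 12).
330

Using Chinese Remainder Theorem:
M = 43 × 12 = 516
M1 = 12, M2 = 43
y1 = 12^(-1) mod 43 = 18
y2 = 43^(-1) mod 12 = 7
x = (29×12×18 + 6×43×7) mod 516 = 330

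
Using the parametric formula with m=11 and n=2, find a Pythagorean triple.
(117, 44, 125)

Euclid's formula: a = m² - n², b = 2mn, c = m² + n²
m = 11, n = 2
a = 11² - 2² = 121 - 4 = 117
b = 2 × 11 × 2 = 44
c = 11² + 2² = 121 + 4 = 125
Verification: 117² + 44² = 13689 + 1936 = 15625 = 125² ✓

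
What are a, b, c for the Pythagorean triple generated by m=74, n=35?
(4251, 5180, 6701)

Euclid's formula: a = m² - n², b = 2mn, c = m² + n²
m = 74, n = 35
a = 74² - 35² = 5476 - 1225 = 4251
b = 2 × 74 × 35 = 5180
c = 74² + 35² = 5476 + 1225 = 6701
Verification: 4251² + 5180² = 18071001 + 26832400 = 44903401 = 6701² ✓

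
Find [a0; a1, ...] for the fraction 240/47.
[5; 9, 2, 2]

Euclidean algorithm steps:
240 = 5 × 47 + 5
47 = 9 × 5 + 2
5 = 2 × 2 + 1
2 = 2 × 1 + 0
Continued fraction: [5; 9, 2, 2]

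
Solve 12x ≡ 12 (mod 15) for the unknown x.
x ≡ 1 (mod 5)

gcd(12, 15) = 3, which divides 12, so solutions exist.
Divide through by 3: 4x ≡ 4 (mod 5).
Find 4^(-1) mod 5 by the extended Euclidean algorithm:
5 = 1 × 4 + 1  ⟹  1 = (1)·5 + (-1)·4
So (-1)·4 ≡ 1 (mod 5), i.e. 4^(-1) ≡ -1 ≡ 4 (mod 5).
x ≡ 4 × 4 = 16 ≡ 1 (mod 5).
Check: 12 × 1 = 12 ≡ 12 (mod 15).
x ≡ 1 (mod 5), giving 3 solutions mod 15.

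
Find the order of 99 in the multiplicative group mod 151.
75

151 is prime, so ord(99) divides φ(151) = 150.
Divisors of 150: 1, 2, 3, 5, 6, 10, 15, 25, 30, 50, 75, 150.
Repeated squaring: 99^1 ≡ 99, 99^2 ≡ 137, 99^4 ≡ 45, 99^8 ≡ 62, 99^16 ≡ 69, 99^32 ≡ 80, 99^64 ≡ 58, 99^128 ≡ 42 (mod 151).
Test 99^d mod 151 for each divisor d in increasing order:
99^1 ≡ 99
99^2 ≡ 137
99^3 = 99^2·99^1 ≡ 124
99^5 = 99^4·99^1 ≡ 76
99^6 = 99^4·99^2 ≡ 125
99^10 = 99^8·99^2 ≡ 38
99^15 = 99^8·99^4·99^2·99^1 ≡ 19
99^25 = 99^16·99^8·99^1 ≡ 118
99^30 = 99^16·99^8·99^4·99^2 ≡ 59
99^50 = 99^32·99^16·99^2 ≡ 32
99^75 = 99^64·99^8·99^2·99^1 ≡ 1  ← first divisor giving 1
The order is 75.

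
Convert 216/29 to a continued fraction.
[7; 2, 4, 3]

Euclidean algorithm steps:
216 = 7 × 29 + 13
29 = 2 × 13 + 3
13 = 4 × 3 + 1
3 = 3 × 1 + 0
Continued fraction: [7; 2, 4, 3]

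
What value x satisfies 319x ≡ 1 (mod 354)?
91

gcd(319, 354) = 1, so the inverse exists.
Extended Euclidean algorithm on (354, 319):
354 = 1 × 319 + 35  ⟹  35 = (1)·354 + (-1)·319
319 = 9 × 35 + 4  ⟹  4 = (-9)·354 + (10)·319
35 = 8 × 4 + 3  ⟹  3 = (73)·354 + (-81)·319
4 = 1 × 3 + 1  ⟹  1 = (-82)·354 + (91)·319
So (91)·319 ≡ 1 (mod 354), i.e. 319^(-1) ≡ 91 (mod 354).
Check: 319 × 91 = 29029 ≡ 1 (mod 354)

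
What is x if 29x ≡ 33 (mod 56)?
x ≡ 5 (mod 56)

gcd(29, 56) = 1, which divides 33, so solutions exist.
Find 29^(-1) mod 56 by the extended Euclidean algorithm:
56 = 1 × 29 + 27  ⟹  27 = (1)·56 + (-1)·29
29 = 1 × 27 + 2  ⟹  2 = (-1)·56 + (2)·29
27 = 13 × 2 + 1  ⟹  1 = (14)·56 + (-27)·29
So (-27)·29 ≡ 1 (mod 56), i.e. 29^(-1) ≡ -27 ≡ 29 (mod 56).
x ≡ 29 × 33 = 957 ≡ 5 (mod 56).
Check: 29 × 5 = 145 ≡ 33 (mod 56).
Unique solution: x ≡ 5 (mod 56)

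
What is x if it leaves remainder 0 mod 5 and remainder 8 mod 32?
40

Using Chinese Remainder Theorem:
M = 5 × 32 = 160
M1 = 32, M2 = 5
y1 = 32^(-1) mod 5 = 3
y2 = 5^(-1) mod 32 = 13
x = (0×32×3 + 8×5×13) mod 160 = 40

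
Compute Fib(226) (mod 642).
55

Matrix identity: Q^n = [[F_(n+1), F_n], [F_n, F_(n-1)]] with Q = [[1,1],[1,0]].
n = 226 = 11100010₂. Square-and-multiply, entries mod 642:
Q^1 = [[1,1],[1,0]]
Q^3 = (Q^1)²·Q = [[3,2],[2,1]]
Q^7 = (Q^3)²·Q = [[21,13],[13,8]]
Q^14 = (Q^7)² = [[610,377],[377,233]]
Q^28 = (Q^14)² = [[629,21],[21,608]]
Q^56 = (Q^28)² = [[610,297],[297,313]]
Q^113 = (Q^56)²·Q = [[634,637],[637,639]]
Q^226 = (Q^113)² = [[89,55],[55,34]]
F_226 mod 642 = Q^226[0][1] = 55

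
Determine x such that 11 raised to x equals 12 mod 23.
12

Baby-step giant-step with step n = ⌈√23⌉ = 5.
Baby steps 11^j mod 23 (j:value) for j=0..4: 0:1, 1:11, 2:6, 3:20, 4:13.
Giant-step multiplier: 11^(-5) ≡ 11^(22-5) = 11^17 ≡ 14 (mod 23).
Giant steps γ_i = 12·14^i mod 23: γ_0=12, γ_1=7, γ_2=6 (in table at j=2).
x = i·n + j = 2·5 + 2 = 12.
Check: 11^12 ≡ 12 (mod 23).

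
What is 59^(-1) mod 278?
33

gcd(59, 278) = 1, so the inverse exists.
Extended Euclidean algorithm on (278, 59):
278 = 4 × 59 + 42  ⟹  42 = (1)·278 + (-4)·59
59 = 1 × 42 + 17  ⟹  17 = (-1)·278 + (5)·59
42 = 2 × 17 + 8  ⟹  8 = (3)·278 + (-14)·59
17 = 2 × 8 + 1  ⟹  1 = (-7)·278 + (33)·59
So (33)·59 ≡ 1 (mod 278), i.e. 59^(-1) ≡ 33 (mod 278).
Check: 59 × 33 = 1947 ≡ 1 (mod 278)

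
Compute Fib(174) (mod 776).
40

Matrix identity: Q^n = [[F_(n+1), F_n], [F_n, F_(n-1)]] with Q = [[1,1],[1,0]].
n = 174 = 10101110₂. Square-and-multiply, entries mod 776:
Q^1 = [[1,1],[1,0]]
Q^2 = (Q^1)² = [[2,1],[1,1]]
Q^5 = (Q^2)²·Q = [[8,5],[5,3]]
Q^10 = (Q^5)² = [[89,55],[55,34]]
Q^21 = (Q^10)²·Q = [[639,82],[82,557]]
Q^43 = (Q^21)²·Q = [[181,661],[661,296]]
Q^87 = (Q^43)²·Q = [[443,202],[202,241]]
Q^174 = (Q^87)² = [[373,40],[40,333]]
F_174 mod 776 = Q^174[0][1] = 40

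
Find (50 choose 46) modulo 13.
5

Using Lucas' theorem:
Write n=50 and k=46 in base 13:
n in base 13: [3, 11]
k in base 13: [3, 7]
C(50,46) mod 13 = ∏ C(n_i, k_i) mod 13
Digit binomials (mod 13): C(3,3) = 1; C(11,7) = 330 ≡ 5
Product: 1 × 5 = 5 ≡ 5 (mod 13)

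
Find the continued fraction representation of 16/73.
[0; 4, 1, 1, 3, 2]

Euclidean algorithm steps:
16 = 0 × 73 + 16
73 = 4 × 16 + 9
16 = 1 × 9 + 7
9 = 1 × 7 + 2
7 = 3 × 2 + 1
2 = 2 × 1 + 0
Continued fraction: [0; 4, 1, 1, 3, 2]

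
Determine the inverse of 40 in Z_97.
17

gcd(40, 97) = 1, so the inverse exists.
Extended Euclidean algorithm on (97, 40):
97 = 2 × 40 + 17  ⟹  17 = (1)·97 + (-2)·40
40 = 2 × 17 + 6  ⟹  6 = (-2)·97 + (5)·40
17 = 2 × 6 + 5  ⟹  5 = (5)·97 + (-12)·40
6 = 1 × 5 + 1  ⟹  1 = (-7)·97 + (17)·40
So (17)·40 ≡ 1 (mod 97), i.e. 40^(-1) ≡ 17 (mod 97).
Check: 40 × 17 = 680 ≡ 1 (mod 97)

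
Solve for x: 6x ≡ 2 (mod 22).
x ≡ 4 (mod 11)

gcd(6, 22) = 2, which divides 2, so solutions exist.
Divide through by 2: 3x ≡ 1 (mod 11).
Find 3^(-1) mod 11 by the extended Euclidean algorithm:
11 = 3 × 3 + 2  ⟹  2 = (1)·11 + (-3)·3
3 = 1 × 2 + 1  ⟹  1 = (-1)·11 + (4)·3
So (4)·3 ≡ 1 (mod 11), i.e. 3^(-1) ≡ 4 (mod 11).
x ≡ 4 × 1 = 4 ≡ 4 (mod 11).
Check: 6 × 4 = 24 ≡ 2 (mod 22).
x ≡ 4 (mod 11), giving 2 solutions mod 22.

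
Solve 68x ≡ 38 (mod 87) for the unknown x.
x ≡ 85 (mod 87)

gcd(68, 87) = 1, which divides 38, so solutions exist.
Find 68^(-1) mod 87 by the extended Euclidean algorithm:
87 = 1 × 68 + 19  ⟹  19 = (1)·87 + (-1)·68
68 = 3 × 19 + 11  ⟹  11 = (-3)·87 + (4)·68
19 = 1 × 11 + 8  ⟹  8 = (4)·87 + (-5)·68
11 = 1 × 8 + 3  ⟹  3 = (-7)·87 + (9)·68
8 = 2 × 3 + 2  ⟹  2 = (18)·87 + (-23)·68
3 = 1 × 2 + 1  ⟹  1 = (-25)·87 + (32)·68
So (32)·68 ≡ 1 (mod 87), i.e. 68^(-1) ≡ 32 (mod 87).
x ≡ 32 × 38 = 1216 ≡ 85 (mod 87).
Check: 68 × 85 = 5780 ≡ 38 (mod 87).
Unique solution: x ≡ 85 (mod 87)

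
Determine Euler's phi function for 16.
8

16 = 2^4
φ(n) = n × ∏(1 - 1/p) for each prime p dividing n
φ(16) = 16 × (1 - 1/2) = 8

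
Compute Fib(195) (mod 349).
127

Matrix identity: Q^n = [[F_(n+1), F_n], [F_n, F_(n-1)]] with Q = [[1,1],[1,0]].
n = 195 = 11000011₂. Square-and-multiply, entries mod 349:
Q^1 = [[1,1],[1,0]]
Q^3 = (Q^1)²·Q = [[3,2],[2,1]]
Q^6 = (Q^3)² = [[13,8],[8,5]]
Q^12 = (Q^6)² = [[233,144],[144,89]]
Q^24 = (Q^12)² = [[339,300],[300,39]]
Q^48 = (Q^24)² = [[58,324],[324,83]]
Q^97 = (Q^48)²·Q = [[115,150],[150,314]]
Q^195 = (Q^97)²·Q = [[261,127],[127,134]]
F_195 mod 349 = Q^195[0][1] = 127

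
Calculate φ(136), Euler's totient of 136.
64

136 = 2^3 × 17
φ(n) = n × ∏(1 - 1/p) for each prime p dividing n
φ(136) = 136 × (1 - 1/2) × (1 - 1/17) = 64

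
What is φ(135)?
72

135 = 3^3 × 5
φ(n) = n × ∏(1 - 1/p) for each prime p dividing n
φ(135) = 135 × (1 - 1/3) × (1 - 1/5) = 72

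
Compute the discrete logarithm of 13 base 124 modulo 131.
118

Baby-step giant-step with step n = ⌈√131⌉ = 12.
Baby steps 124^j mod 131 (j:value) for j=0..11: 0:1, 1:124, 2:49, 3:50, 4:43, 5:92, 6:11, 7:54, 8:15, 9:26, 10:80, 11:95.
Giant-step multiplier: 124^(-12) ≡ 124^(130-12) = 124^118 ≡ 13 (mod 131).
Giant steps γ_i = 13·13^i mod 131: γ_0=13, γ_1=38, γ_2=101, γ_3=3, γ_4=39, γ_5=114, γ_6=41, γ_7=9, γ_8=117, γ_9=80 (in table at j=10).
x = i·n + j = 9·12 + 10 = 118.
Check: 124^118 ≡ 13 (mod 131).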